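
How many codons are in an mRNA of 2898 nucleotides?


codons = nucleotides / 3
codons = 2898 / 3 = 966

966


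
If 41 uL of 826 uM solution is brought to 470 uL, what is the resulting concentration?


C2 = C1 * V1 / V2
C2 = 826 * 41 / 470
C2 = 72.0553 uM

72.0553 uM


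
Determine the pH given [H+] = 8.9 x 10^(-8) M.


pH = -log10([H+])
pH = -log10(8.9 x 10^(-8))
pH = 7.0506

7.0506


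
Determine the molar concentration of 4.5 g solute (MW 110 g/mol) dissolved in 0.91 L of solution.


C = (mass / MW) / volume
C = (4.5 / 110) / 0.91
C = 0.045 M

0.045 M


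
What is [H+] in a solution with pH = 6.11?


[H+] = 10^(-pH)
[H+] = 10^(-6.11)
[H+] = 7.762e-07 M

7.762e-07 M


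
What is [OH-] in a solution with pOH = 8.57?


[OH-] = 10^(-pOH)
[OH-] = 10^(-8.57)
[OH-] = 2.692e-09 M

2.692e-09 M


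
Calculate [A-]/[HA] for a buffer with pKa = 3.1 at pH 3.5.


[A-]/[HA] = 10^(pH - pKa)
= 10^(3.5 - 3.1)
= 2.5119

2.5119


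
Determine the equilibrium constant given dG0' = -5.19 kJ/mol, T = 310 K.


Keq = exp(-dG0 * 1000 / (R * T))
Keq = exp(-(-5.19) * 1000 / (8.314 * 310))
Keq = 7.491

7.491


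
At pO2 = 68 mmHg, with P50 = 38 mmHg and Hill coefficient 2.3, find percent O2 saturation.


Y = pO2^n / (P50^n + pO2^n)
Y = 68^2.3 / (38^2.3 + 68^2.3)
Y = 79.22%

79.22%


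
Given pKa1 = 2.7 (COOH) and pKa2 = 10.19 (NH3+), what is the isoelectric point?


pI = (pKa1 + pKa2) / 2
pI = (2.7 + 10.19) / 2
pI = 6.445

6.445


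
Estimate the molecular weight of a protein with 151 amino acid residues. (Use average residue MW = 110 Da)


MW = n_residues * 110 Da
MW = 151 * 110
MW = 16610 Da

16610 Da


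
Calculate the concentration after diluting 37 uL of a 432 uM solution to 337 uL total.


C2 = C1 * V1 / V2
C2 = 432 * 37 / 337
C2 = 47.4303 uM

47.4303 uM


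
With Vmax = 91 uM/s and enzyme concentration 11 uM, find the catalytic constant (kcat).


kcat = Vmax / [E]t
kcat = 91 / 11
kcat = 8.2727 s^-1

8.2727 s^-1


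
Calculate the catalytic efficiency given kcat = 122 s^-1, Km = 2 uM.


Catalytic efficiency = kcat / Km
= 122 / 2
= 61.0 uM^-1*s^-1

61.0 uM^-1*s^-1


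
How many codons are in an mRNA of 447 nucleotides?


codons = nucleotides / 3
codons = 447 / 3 = 149

149


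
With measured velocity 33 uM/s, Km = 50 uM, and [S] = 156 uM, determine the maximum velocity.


Vmax = v * (Km + [S]) / [S]
Vmax = 33 * (50 + 156) / 156
Vmax = 43.5769 uM/s

43.5769 uM/s


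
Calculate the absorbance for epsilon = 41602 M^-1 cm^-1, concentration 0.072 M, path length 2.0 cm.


A = epsilon * c * l
A = 41602 * 0.072 * 2.0
A = 5990.688

5990.688


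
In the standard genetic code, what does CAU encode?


Standard genetic code lookup.
Codon CAU -> His

His


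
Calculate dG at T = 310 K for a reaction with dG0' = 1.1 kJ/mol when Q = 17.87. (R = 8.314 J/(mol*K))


dG = dG0' + RT * ln(Q) / 1000
dG = 1.1 + 8.314 * 310 * ln(17.87) / 1000
dG = 8.5308 kJ/mol

8.5308 kJ/mol


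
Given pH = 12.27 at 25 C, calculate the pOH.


pOH = 14 - pH
pOH = 14 - 12.27
pOH = 1.73

1.73


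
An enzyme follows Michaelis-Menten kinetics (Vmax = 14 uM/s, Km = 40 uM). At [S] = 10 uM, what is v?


v = Vmax * [S] / (Km + [S])
v = 14 * 10 / (40 + 10)
v = 2.8 uM/s

2.8 uM/s


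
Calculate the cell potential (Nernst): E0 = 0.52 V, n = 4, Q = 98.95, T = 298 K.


E = E0 - (RT/nF) * ln(Q)
E = 0.52 - (8.314 * 298 / (4 * 96485)) * ln(98.95)
E = 0.4905 V

0.4905 V


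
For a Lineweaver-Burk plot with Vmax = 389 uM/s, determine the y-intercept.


y-intercept = 1/Vmax
= 1/389
= 0.0026 s/uM

0.0026 s/uM


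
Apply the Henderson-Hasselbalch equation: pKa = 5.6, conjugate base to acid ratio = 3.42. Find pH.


pH = pKa + log10([A-]/[HA])
pH = 5.6 + log10(3.42)
pH = 6.134

6.134


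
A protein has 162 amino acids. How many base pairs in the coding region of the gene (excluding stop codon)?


Each amino acid = 1 codon = 3 bp
bp = 162 * 3 = 486 bp

486 bp


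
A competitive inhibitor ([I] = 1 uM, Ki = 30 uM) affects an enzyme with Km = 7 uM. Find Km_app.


Km_app = Km * (1 + [I]/Ki)
Km_app = 7 * (1 + 1/30)
Km_app = 7.2333 uM

7.2333 uM


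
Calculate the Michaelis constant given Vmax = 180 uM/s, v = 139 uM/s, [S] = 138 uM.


Km = [S] * (Vmax - v) / v
Km = 138 * (180 - 139) / 139
Km = 40.705 uM

40.705 uM


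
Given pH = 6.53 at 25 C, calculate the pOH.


pOH = 14 - pH
pOH = 14 - 6.53
pOH = 7.47

7.47


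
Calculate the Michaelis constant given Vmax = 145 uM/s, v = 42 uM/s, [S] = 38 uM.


Km = [S] * (Vmax - v) / v
Km = 38 * (145 - 42) / 42
Km = 93.1905 uM

93.1905 uM


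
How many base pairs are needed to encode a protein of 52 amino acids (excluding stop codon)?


Each amino acid = 1 codon = 3 bp
bp = 52 * 3 = 156 bp

156 bp


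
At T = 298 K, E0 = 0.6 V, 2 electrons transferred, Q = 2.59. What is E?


E = E0 - (RT/nF) * ln(Q)
E = 0.6 - (8.314 * 298 / (2 * 96485)) * ln(2.59)
E = 0.5878 V

0.5878 V


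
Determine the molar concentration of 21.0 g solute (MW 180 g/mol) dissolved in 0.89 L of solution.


C = (mass / MW) / volume
C = (21.0 / 180) / 0.89
C = 0.1311 M

0.1311 M


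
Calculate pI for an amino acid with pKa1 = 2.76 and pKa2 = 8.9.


pI = (pKa1 + pKa2) / 2
pI = (2.76 + 8.9) / 2
pI = 5.83

5.83


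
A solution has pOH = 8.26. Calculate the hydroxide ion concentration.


[OH-] = 10^(-pOH)
[OH-] = 10^(-8.26)
[OH-] = 5.495e-09 M

5.495e-09 M


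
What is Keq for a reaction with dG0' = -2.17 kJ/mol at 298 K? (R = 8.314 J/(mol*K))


Keq = exp(-dG0 * 1000 / (R * T))
Keq = exp(-(-2.17) * 1000 / (8.314 * 298))
Keq = 2.4009

2.4009


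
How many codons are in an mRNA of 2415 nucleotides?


codons = nucleotides / 3
codons = 2415 / 3 = 805

805


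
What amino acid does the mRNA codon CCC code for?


Standard genetic code lookup.
Codon CCC -> Pro

Pro


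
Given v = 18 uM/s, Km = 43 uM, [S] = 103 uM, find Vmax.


Vmax = v * (Km + [S]) / [S]
Vmax = 18 * (43 + 103) / 103
Vmax = 25.5146 uM/s

25.5146 uM/s


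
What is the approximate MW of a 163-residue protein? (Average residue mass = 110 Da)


MW = n_residues * 110 Da
MW = 163 * 110
MW = 17930 Da

17930 Da


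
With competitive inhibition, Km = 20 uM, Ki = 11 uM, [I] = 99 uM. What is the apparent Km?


Km_app = Km * (1 + [I]/Ki)
Km_app = 20 * (1 + 99/11)
Km_app = 200.0 uM

200.0 uM


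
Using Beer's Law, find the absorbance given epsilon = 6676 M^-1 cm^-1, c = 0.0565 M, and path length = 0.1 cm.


A = epsilon * c * l
A = 6676 * 0.0565 * 0.1
A = 37.7194

37.7194


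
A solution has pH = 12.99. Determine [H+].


[H+] = 10^(-pH)
[H+] = 10^(-12.99)
[H+] = 1.023e-13 M

1.023e-13 M


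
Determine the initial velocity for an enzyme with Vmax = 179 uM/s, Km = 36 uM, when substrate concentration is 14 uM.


v = Vmax * [S] / (Km + [S])
v = 179 * 14 / (36 + 14)
v = 50.12 uM/s

50.12 uM/s


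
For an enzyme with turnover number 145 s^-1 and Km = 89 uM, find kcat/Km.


Catalytic efficiency = kcat / Km
= 145 / 89
= 1.6292 uM^-1*s^-1

1.6292 uM^-1*s^-1


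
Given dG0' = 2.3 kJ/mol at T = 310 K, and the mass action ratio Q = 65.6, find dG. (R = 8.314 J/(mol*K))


dG = dG0' + RT * ln(Q) / 1000
dG = 2.3 + 8.314 * 310 * ln(65.6) / 1000
dG = 13.0825 kJ/mol

13.0825 kJ/mol


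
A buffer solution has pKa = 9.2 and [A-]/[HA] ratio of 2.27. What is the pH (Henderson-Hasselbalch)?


pH = pKa + log10([A-]/[HA])
pH = 9.2 + log10(2.27)
pH = 9.556

9.556


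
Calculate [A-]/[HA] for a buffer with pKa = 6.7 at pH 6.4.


[A-]/[HA] = 10^(pH - pKa)
= 10^(6.4 - 6.7)
= 0.5012

0.5012


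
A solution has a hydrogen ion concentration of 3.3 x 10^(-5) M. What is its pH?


pH = -log10([H+])
pH = -log10(3.3 x 10^(-5))
pH = 4.4815

4.4815


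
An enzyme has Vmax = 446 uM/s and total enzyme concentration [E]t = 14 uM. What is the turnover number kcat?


kcat = Vmax / [E]t
kcat = 446 / 14
kcat = 31.8571 s^-1

31.8571 s^-1


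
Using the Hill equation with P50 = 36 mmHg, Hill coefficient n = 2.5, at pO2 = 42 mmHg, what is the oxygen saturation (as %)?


Y = pO2^n / (P50^n + pO2^n)
Y = 42^2.5 / (36^2.5 + 42^2.5)
Y = 59.52%

59.52%


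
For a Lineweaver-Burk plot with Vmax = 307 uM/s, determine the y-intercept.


y-intercept = 1/Vmax
= 1/307
= 0.0033 s/uM

0.0033 s/uM


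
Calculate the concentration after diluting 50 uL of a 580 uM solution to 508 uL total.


C2 = C1 * V1 / V2
C2 = 580 * 50 / 508
C2 = 57.0866 uM

57.0866 uM


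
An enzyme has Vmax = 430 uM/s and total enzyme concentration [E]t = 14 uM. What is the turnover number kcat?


kcat = Vmax / [E]t
kcat = 430 / 14
kcat = 30.7143 s^-1

30.7143 s^-1


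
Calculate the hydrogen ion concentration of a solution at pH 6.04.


[H+] = 10^(-pH)
[H+] = 10^(-6.04)
[H+] = 9.120e-07 M

9.120e-07 M


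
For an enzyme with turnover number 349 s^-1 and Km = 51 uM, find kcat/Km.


Catalytic efficiency = kcat / Km
= 349 / 51
= 6.8431 uM^-1*s^-1

6.8431 uM^-1*s^-1


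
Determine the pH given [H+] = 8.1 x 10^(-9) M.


pH = -log10([H+])
pH = -log10(8.1 x 10^(-9))
pH = 8.0915

8.0915


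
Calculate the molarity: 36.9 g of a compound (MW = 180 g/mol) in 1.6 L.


C = (mass / MW) / volume
C = (36.9 / 180) / 1.6
C = 0.1281 M

0.1281 M


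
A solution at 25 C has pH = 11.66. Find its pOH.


pOH = 14 - pH
pOH = 14 - 11.66
pOH = 2.34

2.34


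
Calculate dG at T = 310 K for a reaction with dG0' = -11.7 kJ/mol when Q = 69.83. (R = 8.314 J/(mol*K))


dG = dG0' + RT * ln(Q) / 1000
dG = -11.7 + 8.314 * 310 * ln(69.83) / 1000
dG = -0.7565 kJ/mol

-0.7565 kJ/mol


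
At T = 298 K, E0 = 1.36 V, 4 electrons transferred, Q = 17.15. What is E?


E = E0 - (RT/nF) * ln(Q)
E = 1.36 - (8.314 * 298 / (4 * 96485)) * ln(17.15)
E = 1.3418 V

1.3418 V


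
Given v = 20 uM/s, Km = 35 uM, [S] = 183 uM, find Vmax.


Vmax = v * (Km + [S]) / [S]
Vmax = 20 * (35 + 183) / 183
Vmax = 23.8251 uM/s

23.8251 uM/s


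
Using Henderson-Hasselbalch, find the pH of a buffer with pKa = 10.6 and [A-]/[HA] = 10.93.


pH = pKa + log10([A-]/[HA])
pH = 10.6 + log10(10.93)
pH = 11.6386

11.6386


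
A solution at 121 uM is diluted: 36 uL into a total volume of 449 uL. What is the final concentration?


C2 = C1 * V1 / V2
C2 = 121 * 36 / 449
C2 = 9.7016 uM

9.7016 uM


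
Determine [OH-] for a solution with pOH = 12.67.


[OH-] = 10^(-pOH)
[OH-] = 10^(-12.67)
[OH-] = 2.138e-13 M

2.138e-13 M


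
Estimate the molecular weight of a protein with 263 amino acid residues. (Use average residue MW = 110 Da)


MW = n_residues * 110 Da
MW = 263 * 110
MW = 28930 Da

28930 Da


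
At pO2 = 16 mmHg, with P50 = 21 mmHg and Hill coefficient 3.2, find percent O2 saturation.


Y = pO2^n / (P50^n + pO2^n)
Y = 16^3.2 / (21^3.2 + 16^3.2)
Y = 29.52%

29.52%


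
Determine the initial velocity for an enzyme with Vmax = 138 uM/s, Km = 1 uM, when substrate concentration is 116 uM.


v = Vmax * [S] / (Km + [S])
v = 138 * 116 / (1 + 116)
v = 136.8205 uM/s

136.8205 uM/s


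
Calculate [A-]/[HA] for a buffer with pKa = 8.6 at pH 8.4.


[A-]/[HA] = 10^(pH - pKa)
= 10^(8.4 - 8.6)
= 0.631

0.631


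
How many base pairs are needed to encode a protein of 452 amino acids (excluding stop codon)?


Each amino acid = 1 codon = 3 bp
bp = 452 * 3 = 1356 bp

1356 bp


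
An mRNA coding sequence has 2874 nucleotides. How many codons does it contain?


codons = nucleotides / 3
codons = 2874 / 3 = 958

958


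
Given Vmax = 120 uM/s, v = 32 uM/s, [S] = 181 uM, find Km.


Km = [S] * (Vmax - v) / v
Km = 181 * (120 - 32) / 32
Km = 497.75 uM

497.75 uM


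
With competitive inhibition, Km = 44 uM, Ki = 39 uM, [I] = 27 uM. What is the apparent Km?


Km_app = Km * (1 + [I]/Ki)
Km_app = 44 * (1 + 27/39)
Km_app = 74.4615 uM

74.4615 uM


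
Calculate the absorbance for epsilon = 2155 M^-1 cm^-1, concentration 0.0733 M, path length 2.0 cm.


A = epsilon * c * l
A = 2155 * 0.0733 * 2.0
A = 315.923

315.923


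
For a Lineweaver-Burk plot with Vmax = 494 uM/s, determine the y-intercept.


y-intercept = 1/Vmax
= 1/494
= 0.002 s/uM

0.002 s/uM


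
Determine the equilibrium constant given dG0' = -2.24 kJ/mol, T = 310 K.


Keq = exp(-dG0 * 1000 / (R * T))
Keq = exp(-(-2.24) * 1000 / (8.314 * 310))
Keq = 2.3848

2.3848


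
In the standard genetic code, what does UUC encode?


Standard genetic code lookup.
Codon UUC -> Phe

Phe


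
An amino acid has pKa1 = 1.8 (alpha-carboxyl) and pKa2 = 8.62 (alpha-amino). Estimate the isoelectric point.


pI = (pKa1 + pKa2) / 2
pI = (1.8 + 8.62) / 2
pI = 5.21

5.21


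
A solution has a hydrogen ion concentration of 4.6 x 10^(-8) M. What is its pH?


pH = -log10([H+])
pH = -log10(4.6 x 10^(-8))
pH = 7.3372

7.3372


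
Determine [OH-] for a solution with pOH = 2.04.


[OH-] = 10^(-pOH)
[OH-] = 10^(-2.04)
[OH-] = 0.0091 M

0.0091 M


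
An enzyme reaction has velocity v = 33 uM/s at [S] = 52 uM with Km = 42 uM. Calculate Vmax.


Vmax = v * (Km + [S]) / [S]
Vmax = 33 * (42 + 52) / 52
Vmax = 59.6538 uM/s

59.6538 uM/s


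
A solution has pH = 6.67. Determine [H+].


[H+] = 10^(-pH)
[H+] = 10^(-6.67)
[H+] = 2.138e-07 M

2.138e-07 M


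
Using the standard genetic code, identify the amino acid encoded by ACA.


Standard genetic code lookup.
Codon ACA -> Thr

Thr


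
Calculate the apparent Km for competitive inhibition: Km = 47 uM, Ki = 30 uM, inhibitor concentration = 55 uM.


Km_app = Km * (1 + [I]/Ki)
Km_app = 47 * (1 + 55/30)
Km_app = 133.1667 uM

133.1667 uM


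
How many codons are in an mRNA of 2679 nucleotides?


codons = nucleotides / 3
codons = 2679 / 3 = 893

893


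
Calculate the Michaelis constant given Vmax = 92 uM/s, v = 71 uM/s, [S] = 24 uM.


Km = [S] * (Vmax - v) / v
Km = 24 * (92 - 71) / 71
Km = 7.0986 uM

7.0986 uM


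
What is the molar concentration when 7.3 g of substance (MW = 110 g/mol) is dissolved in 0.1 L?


C = (mass / MW) / volume
C = (7.3 / 110) / 0.1
C = 0.6636 M

0.6636 M


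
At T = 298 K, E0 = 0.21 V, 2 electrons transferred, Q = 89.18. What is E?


E = E0 - (RT/nF) * ln(Q)
E = 0.21 - (8.314 * 298 / (2 * 96485)) * ln(89.18)
E = 0.1523 V

0.1523 V


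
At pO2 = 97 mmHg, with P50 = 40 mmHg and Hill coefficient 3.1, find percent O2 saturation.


Y = pO2^n / (P50^n + pO2^n)
Y = 97^3.1 / (40^3.1 + 97^3.1)
Y = 93.97%

93.97%


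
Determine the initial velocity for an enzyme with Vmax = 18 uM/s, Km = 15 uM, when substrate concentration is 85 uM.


v = Vmax * [S] / (Km + [S])
v = 18 * 85 / (15 + 85)
v = 15.3 uM/s

15.3 uM/s


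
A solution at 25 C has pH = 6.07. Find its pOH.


pOH = 14 - pH
pOH = 14 - 6.07
pOH = 7.93

7.93


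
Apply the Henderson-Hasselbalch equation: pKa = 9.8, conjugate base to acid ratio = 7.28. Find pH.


pH = pKa + log10([A-]/[HA])
pH = 9.8 + log10(7.28)
pH = 10.6621

10.6621


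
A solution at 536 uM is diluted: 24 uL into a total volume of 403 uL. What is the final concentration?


C2 = C1 * V1 / V2
C2 = 536 * 24 / 403
C2 = 31.9206 uM

31.9206 uM


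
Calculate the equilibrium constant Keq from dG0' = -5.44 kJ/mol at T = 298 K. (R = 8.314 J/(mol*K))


Keq = exp(-dG0 * 1000 / (R * T))
Keq = exp(-(-5.44) * 1000 / (8.314 * 298))
Keq = 8.9863

8.9863


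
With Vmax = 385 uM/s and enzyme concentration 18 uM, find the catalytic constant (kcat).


kcat = Vmax / [E]t
kcat = 385 / 18
kcat = 21.3889 s^-1

21.3889 s^-1


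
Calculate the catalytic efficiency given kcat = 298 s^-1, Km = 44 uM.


Catalytic efficiency = kcat / Km
= 298 / 44
= 6.7727 uM^-1*s^-1

6.7727 uM^-1*s^-1


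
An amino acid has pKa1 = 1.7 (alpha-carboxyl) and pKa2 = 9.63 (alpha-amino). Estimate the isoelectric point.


pI = (pKa1 + pKa2) / 2
pI = (1.7 + 9.63) / 2
pI = 5.665

5.665


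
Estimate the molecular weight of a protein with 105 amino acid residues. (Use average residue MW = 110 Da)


MW = n_residues * 110 Da
MW = 105 * 110
MW = 11550 Da

11550 Da


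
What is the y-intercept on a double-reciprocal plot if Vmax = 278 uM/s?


y-intercept = 1/Vmax
= 1/278
= 0.0036 s/uM

0.0036 s/uM


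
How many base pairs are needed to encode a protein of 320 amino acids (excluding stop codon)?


Each amino acid = 1 codon = 3 bp
bp = 320 * 3 = 960 bp

960 bp


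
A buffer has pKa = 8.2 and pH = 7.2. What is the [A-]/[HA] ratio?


[A-]/[HA] = 10^(pH - pKa)
= 10^(7.2 - 8.2)
= 0.1

0.1


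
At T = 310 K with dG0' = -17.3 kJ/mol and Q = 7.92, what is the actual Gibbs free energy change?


dG = dG0' + RT * ln(Q) / 1000
dG = -17.3 + 8.314 * 310 * ln(7.92) / 1000
dG = -11.9665 kJ/mol

-11.9665 kJ/mol


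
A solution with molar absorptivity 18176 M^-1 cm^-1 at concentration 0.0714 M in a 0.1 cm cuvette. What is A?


A = epsilon * c * l
A = 18176 * 0.0714 * 0.1
A = 129.7766

129.7766


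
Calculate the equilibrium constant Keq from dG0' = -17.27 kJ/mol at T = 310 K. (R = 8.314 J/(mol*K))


Keq = exp(-dG0 * 1000 / (R * T))
Keq = exp(-(-17.27) * 1000 / (8.314 * 310))
Keq = 812.9803

812.9803


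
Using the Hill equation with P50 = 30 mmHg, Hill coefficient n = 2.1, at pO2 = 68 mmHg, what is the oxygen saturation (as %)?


Y = pO2^n / (P50^n + pO2^n)
Y = 68^2.1 / (30^2.1 + 68^2.1)
Y = 84.79%

84.79%


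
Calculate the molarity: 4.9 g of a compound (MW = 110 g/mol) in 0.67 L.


C = (mass / MW) / volume
C = (4.9 / 110) / 0.67
C = 0.0665 M

0.0665 M


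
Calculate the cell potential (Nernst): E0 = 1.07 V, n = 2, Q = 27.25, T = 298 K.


E = E0 - (RT/nF) * ln(Q)
E = 1.07 - (8.314 * 298 / (2 * 96485)) * ln(27.25)
E = 1.0276 V

1.0276 V


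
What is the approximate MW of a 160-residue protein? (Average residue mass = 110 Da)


MW = n_residues * 110 Da
MW = 160 * 110
MW = 17600 Da

17600 Da


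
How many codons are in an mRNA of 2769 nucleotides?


codons = nucleotides / 3
codons = 2769 / 3 = 923

923


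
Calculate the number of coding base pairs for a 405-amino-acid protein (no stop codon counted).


Each amino acid = 1 codon = 3 bp
bp = 405 * 3 = 1215 bp

1215 bp


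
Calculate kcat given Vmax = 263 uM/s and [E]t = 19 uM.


kcat = Vmax / [E]t
kcat = 263 / 19
kcat = 13.8421 s^-1

13.8421 s^-1


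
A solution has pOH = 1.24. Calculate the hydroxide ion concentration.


[OH-] = 10^(-pOH)
[OH-] = 10^(-1.24)
[OH-] = 0.0575 M

0.0575 M


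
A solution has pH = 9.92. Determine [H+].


[H+] = 10^(-pH)
[H+] = 10^(-9.92)
[H+] = 1.202e-10 M

1.202e-10 M


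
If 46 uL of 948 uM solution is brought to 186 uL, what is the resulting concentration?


C2 = C1 * V1 / V2
C2 = 948 * 46 / 186
C2 = 234.4516 uM

234.4516 uM


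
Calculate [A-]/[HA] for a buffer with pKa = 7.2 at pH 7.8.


[A-]/[HA] = 10^(pH - pKa)
= 10^(7.8 - 7.2)
= 3.9811

3.9811


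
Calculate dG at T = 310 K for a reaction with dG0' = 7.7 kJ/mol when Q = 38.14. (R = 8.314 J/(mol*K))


dG = dG0' + RT * ln(Q) / 1000
dG = 7.7 + 8.314 * 310 * ln(38.14) / 1000
dG = 17.0848 kJ/mol

17.0848 kJ/mol


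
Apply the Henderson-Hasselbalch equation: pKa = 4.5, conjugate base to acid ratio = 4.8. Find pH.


pH = pKa + log10([A-]/[HA])
pH = 4.5 + log10(4.8)
pH = 5.1812

5.1812


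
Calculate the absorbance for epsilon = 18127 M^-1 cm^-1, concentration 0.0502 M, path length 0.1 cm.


A = epsilon * c * l
A = 18127 * 0.0502 * 0.1
A = 90.9975

90.9975


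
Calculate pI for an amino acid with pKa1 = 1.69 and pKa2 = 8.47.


pI = (pKa1 + pKa2) / 2
pI = (1.69 + 8.47) / 2
pI = 5.08

5.08


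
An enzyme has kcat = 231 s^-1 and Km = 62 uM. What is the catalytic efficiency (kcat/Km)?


Catalytic efficiency = kcat / Km
= 231 / 62
= 3.7258 uM^-1*s^-1

3.7258 uM^-1*s^-1


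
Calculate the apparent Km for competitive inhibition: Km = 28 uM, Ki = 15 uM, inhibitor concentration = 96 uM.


Km_app = Km * (1 + [I]/Ki)
Km_app = 28 * (1 + 96/15)
Km_app = 207.2 uM

207.2 uM


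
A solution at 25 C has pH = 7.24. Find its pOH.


pOH = 14 - pH
pOH = 14 - 7.24
pOH = 6.76

6.76


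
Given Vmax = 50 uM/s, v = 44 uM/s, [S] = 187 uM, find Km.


Km = [S] * (Vmax - v) / v
Km = 187 * (50 - 44) / 44
Km = 25.5 uM

25.5 uM


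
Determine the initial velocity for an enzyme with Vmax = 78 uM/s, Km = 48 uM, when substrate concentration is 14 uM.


v = Vmax * [S] / (Km + [S])
v = 78 * 14 / (48 + 14)
v = 17.6129 uM/s

17.6129 uM/s


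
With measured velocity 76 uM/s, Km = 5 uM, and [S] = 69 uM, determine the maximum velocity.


Vmax = v * (Km + [S]) / [S]
Vmax = 76 * (5 + 69) / 69
Vmax = 81.5072 uM/s

81.5072 uM/s


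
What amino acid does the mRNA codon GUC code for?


Standard genetic code lookup.
Codon GUC -> Val

Val


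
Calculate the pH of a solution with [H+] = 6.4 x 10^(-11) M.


pH = -log10([H+])
pH = -log10(6.4 x 10^(-11))
pH = 10.1938

10.1938


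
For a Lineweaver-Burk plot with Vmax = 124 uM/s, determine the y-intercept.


y-intercept = 1/Vmax
= 1/124
= 0.0081 s/uM

0.0081 s/uM


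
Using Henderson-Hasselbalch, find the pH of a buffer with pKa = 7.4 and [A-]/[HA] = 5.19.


pH = pKa + log10([A-]/[HA])
pH = 7.4 + log10(5.19)
pH = 8.1152

8.1152


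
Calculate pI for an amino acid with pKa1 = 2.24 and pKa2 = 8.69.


pI = (pKa1 + pKa2) / 2
pI = (2.24 + 8.69) / 2
pI = 5.465

5.465


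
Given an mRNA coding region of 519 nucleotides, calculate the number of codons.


codons = nucleotides / 3
codons = 519 / 3 = 173

173


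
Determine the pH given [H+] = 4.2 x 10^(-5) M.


pH = -log10([H+])
pH = -log10(4.2 x 10^(-5))
pH = 4.3768

4.3768


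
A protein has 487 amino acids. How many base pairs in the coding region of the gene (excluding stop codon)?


Each amino acid = 1 codon = 3 bp
bp = 487 * 3 = 1461 bp

1461 bp


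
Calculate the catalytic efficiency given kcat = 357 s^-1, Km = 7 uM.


Catalytic efficiency = kcat / Km
= 357 / 7
= 51.0 uM^-1*s^-1

51.0 uM^-1*s^-1


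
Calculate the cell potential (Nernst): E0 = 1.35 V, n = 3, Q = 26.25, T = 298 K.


E = E0 - (RT/nF) * ln(Q)
E = 1.35 - (8.314 * 298 / (3 * 96485)) * ln(26.25)
E = 1.322 V

1.322 V


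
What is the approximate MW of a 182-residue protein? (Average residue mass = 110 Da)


MW = n_residues * 110 Da
MW = 182 * 110
MW = 20020 Da

20020 Da


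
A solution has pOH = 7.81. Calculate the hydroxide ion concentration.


[OH-] = 10^(-pOH)
[OH-] = 10^(-7.81)
[OH-] = 1.549e-08 M

1.549e-08 M


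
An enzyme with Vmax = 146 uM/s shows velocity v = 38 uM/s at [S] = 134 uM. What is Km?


Km = [S] * (Vmax - v) / v
Km = 134 * (146 - 38) / 38
Km = 380.8421 uM

380.8421 uM


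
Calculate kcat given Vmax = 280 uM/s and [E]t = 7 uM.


kcat = Vmax / [E]t
kcat = 280 / 7
kcat = 40.0 s^-1

40.0 s^-1


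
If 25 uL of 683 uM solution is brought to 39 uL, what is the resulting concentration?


C2 = C1 * V1 / V2
C2 = 683 * 25 / 39
C2 = 437.8205 uM

437.8205 uM


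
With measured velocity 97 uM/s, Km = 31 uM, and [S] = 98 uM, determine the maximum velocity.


Vmax = v * (Km + [S]) / [S]
Vmax = 97 * (31 + 98) / 98
Vmax = 127.6837 uM/s

127.6837 uM/s


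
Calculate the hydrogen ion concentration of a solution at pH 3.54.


[H+] = 10^(-pH)
[H+] = 10^(-3.54)
[H+] = 2.884e-04 M

2.884e-04 M


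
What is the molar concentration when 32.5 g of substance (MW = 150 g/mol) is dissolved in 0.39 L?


C = (mass / MW) / volume
C = (32.5 / 150) / 0.39
C = 0.5556 M

0.5556 M


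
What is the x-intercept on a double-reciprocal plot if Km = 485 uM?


x-intercept = -1/Km
= -1/485
= -0.0021 1/uM

-0.0021 1/uM


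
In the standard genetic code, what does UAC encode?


Standard genetic code lookup.
Codon UAC -> Tyr

Tyr


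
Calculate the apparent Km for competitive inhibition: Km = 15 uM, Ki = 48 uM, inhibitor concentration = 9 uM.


Km_app = Km * (1 + [I]/Ki)
Km_app = 15 * (1 + 9/48)
Km_app = 17.8125 uM

17.8125 uM


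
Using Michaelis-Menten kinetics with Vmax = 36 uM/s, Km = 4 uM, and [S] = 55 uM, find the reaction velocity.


v = Vmax * [S] / (Km + [S])
v = 36 * 55 / (4 + 55)
v = 33.5593 uM/s

33.5593 uM/s


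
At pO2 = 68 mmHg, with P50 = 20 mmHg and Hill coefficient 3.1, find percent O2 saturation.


Y = pO2^n / (P50^n + pO2^n)
Y = 68^3.1 / (20^3.1 + 68^3.1)
Y = 97.8%

97.8%


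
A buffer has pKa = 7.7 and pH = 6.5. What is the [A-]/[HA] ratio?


[A-]/[HA] = 10^(pH - pKa)
= 10^(6.5 - 7.7)
= 0.0631

0.0631


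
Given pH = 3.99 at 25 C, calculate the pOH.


pOH = 14 - pH
pOH = 14 - 3.99
pOH = 10.01

10.01


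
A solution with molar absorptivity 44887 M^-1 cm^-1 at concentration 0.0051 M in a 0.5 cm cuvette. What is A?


A = epsilon * c * l
A = 44887 * 0.0051 * 0.5
A = 114.4619

114.4619


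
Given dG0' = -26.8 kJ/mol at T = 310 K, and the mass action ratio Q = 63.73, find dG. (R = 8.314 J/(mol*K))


dG = dG0' + RT * ln(Q) / 1000
dG = -26.8 + 8.314 * 310 * ln(63.73) / 1000
dG = -16.092 kJ/mol

-16.092 kJ/mol


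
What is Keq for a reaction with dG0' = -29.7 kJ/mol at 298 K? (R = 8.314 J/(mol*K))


Keq = exp(-dG0 * 1000 / (R * T))
Keq = exp(-(-29.7) * 1000 / (8.314 * 298))
Keq = 160739.8731

160739.8731


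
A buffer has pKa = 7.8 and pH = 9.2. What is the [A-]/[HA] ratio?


[A-]/[HA] = 10^(pH - pKa)
= 10^(9.2 - 7.8)
= 25.1189

25.1189


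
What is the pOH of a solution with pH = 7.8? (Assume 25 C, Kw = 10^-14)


pOH = 14 - pH
pOH = 14 - 7.8
pOH = 6.2

6.2


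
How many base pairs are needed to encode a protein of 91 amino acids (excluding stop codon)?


Each amino acid = 1 codon = 3 bp
bp = 91 * 3 = 273 bp

273 bp


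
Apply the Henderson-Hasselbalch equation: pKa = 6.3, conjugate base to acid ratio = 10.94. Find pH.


pH = pKa + log10([A-]/[HA])
pH = 6.3 + log10(10.94)
pH = 7.339

7.339


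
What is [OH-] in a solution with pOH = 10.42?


[OH-] = 10^(-pOH)
[OH-] = 10^(-10.42)
[OH-] = 3.802e-11 M

3.802e-11 M


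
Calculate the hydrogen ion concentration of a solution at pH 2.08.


[H+] = 10^(-pH)
[H+] = 10^(-2.08)
[H+] = 0.0083 M

0.0083 M


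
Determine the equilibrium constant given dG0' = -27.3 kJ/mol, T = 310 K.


Keq = exp(-dG0 * 1000 / (R * T))
Keq = exp(-(-27.3) * 1000 / (8.314 * 310))
Keq = 39827.6275

39827.6275


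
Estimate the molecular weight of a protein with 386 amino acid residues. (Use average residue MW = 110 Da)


MW = n_residues * 110 Da
MW = 386 * 110
MW = 42460 Da

42460 Da


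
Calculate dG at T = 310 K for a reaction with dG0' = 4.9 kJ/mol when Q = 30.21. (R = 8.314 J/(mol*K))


dG = dG0' + RT * ln(Q) / 1000
dG = 4.9 + 8.314 * 310 * ln(30.21) / 1000
dG = 13.684 kJ/mol

13.684 kJ/mol


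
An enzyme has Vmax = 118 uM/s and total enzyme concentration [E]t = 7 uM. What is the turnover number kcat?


kcat = Vmax / [E]t
kcat = 118 / 7
kcat = 16.8571 s^-1

16.8571 s^-1


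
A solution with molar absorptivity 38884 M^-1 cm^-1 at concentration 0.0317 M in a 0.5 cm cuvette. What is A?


A = epsilon * c * l
A = 38884 * 0.0317 * 0.5
A = 616.3114

616.3114


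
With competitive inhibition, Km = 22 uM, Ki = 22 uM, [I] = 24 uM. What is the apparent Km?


Km_app = Km * (1 + [I]/Ki)
Km_app = 22 * (1 + 24/22)
Km_app = 46.0 uM

46.0 uM


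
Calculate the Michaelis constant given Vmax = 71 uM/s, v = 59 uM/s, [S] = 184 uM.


Km = [S] * (Vmax - v) / v
Km = 184 * (71 - 59) / 59
Km = 37.4237 uM

37.4237 uM


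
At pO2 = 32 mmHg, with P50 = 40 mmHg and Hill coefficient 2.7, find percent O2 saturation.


Y = pO2^n / (P50^n + pO2^n)
Y = 32^2.7 / (40^2.7 + 32^2.7)
Y = 35.38%

35.38%


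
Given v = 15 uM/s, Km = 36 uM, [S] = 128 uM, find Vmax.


Vmax = v * (Km + [S]) / [S]
Vmax = 15 * (36 + 128) / 128
Vmax = 19.2188 uM/s

19.2188 uM/s


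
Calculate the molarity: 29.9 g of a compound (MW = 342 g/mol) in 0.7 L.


C = (mass / MW) / volume
C = (29.9 / 342) / 0.7
C = 0.1249 M

0.1249 M


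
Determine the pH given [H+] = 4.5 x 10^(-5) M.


pH = -log10([H+])
pH = -log10(4.5 x 10^(-5))
pH = 4.3468

4.3468


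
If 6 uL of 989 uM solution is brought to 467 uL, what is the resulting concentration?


C2 = C1 * V1 / V2
C2 = 989 * 6 / 467
C2 = 12.7066 uM

12.7066 uM


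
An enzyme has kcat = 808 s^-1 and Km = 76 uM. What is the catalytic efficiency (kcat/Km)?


Catalytic efficiency = kcat / Km
= 808 / 76
= 10.6316 uM^-1*s^-1

10.6316 uM^-1*s^-1


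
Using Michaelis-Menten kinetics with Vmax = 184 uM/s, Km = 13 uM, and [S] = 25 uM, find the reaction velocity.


v = Vmax * [S] / (Km + [S])
v = 184 * 25 / (13 + 25)
v = 121.0526 uM/s

121.0526 uM/s


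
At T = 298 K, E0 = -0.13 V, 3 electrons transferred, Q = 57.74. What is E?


E = E0 - (RT/nF) * ln(Q)
E = -0.13 - (8.314 * 298 / (3 * 96485)) * ln(57.74)
E = -0.1647 V

-0.1647 V


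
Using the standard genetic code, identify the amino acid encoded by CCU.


Standard genetic code lookup.
Codon CCU -> Pro

Pro


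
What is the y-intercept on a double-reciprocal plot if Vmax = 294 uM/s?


y-intercept = 1/Vmax
= 1/294
= 0.0034 s/uM

0.0034 s/uM


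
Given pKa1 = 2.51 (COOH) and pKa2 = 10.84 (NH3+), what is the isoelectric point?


pI = (pKa1 + pKa2) / 2
pI = (2.51 + 10.84) / 2
pI = 6.675

6.675


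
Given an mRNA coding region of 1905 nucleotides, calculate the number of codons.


codons = nucleotides / 3
codons = 1905 / 3 = 635

635


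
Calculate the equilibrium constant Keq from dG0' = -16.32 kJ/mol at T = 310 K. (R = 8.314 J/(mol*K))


Keq = exp(-dG0 * 1000 / (R * T))
Keq = exp(-(-16.32) * 1000 / (8.314 * 310))
Keq = 562.3418

562.3418


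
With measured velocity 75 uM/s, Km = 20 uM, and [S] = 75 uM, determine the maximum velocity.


Vmax = v * (Km + [S]) / [S]
Vmax = 75 * (20 + 75) / 75
Vmax = 95.0 uM/s

95.0 uM/s


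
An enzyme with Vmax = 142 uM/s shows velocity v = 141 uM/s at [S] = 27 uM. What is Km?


Km = [S] * (Vmax - v) / v
Km = 27 * (142 - 141) / 141
Km = 0.1915 uM

0.1915 uM


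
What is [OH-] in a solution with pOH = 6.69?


[OH-] = 10^(-pOH)
[OH-] = 10^(-6.69)
[OH-] = 2.042e-07 M

2.042e-07 M


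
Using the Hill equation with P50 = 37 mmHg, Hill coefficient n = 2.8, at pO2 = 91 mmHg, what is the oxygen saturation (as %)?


Y = pO2^n / (P50^n + pO2^n)
Y = 91^2.8 / (37^2.8 + 91^2.8)
Y = 92.55%

92.55%


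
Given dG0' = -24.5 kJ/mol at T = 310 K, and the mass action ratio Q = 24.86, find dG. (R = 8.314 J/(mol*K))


dG = dG0' + RT * ln(Q) / 1000
dG = -24.5 + 8.314 * 310 * ln(24.86) / 1000
dG = -16.2183 kJ/mol

-16.2183 kJ/mol


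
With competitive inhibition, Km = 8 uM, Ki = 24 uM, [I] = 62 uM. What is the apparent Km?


Km_app = Km * (1 + [I]/Ki)
Km_app = 8 * (1 + 62/24)
Km_app = 28.6667 uM

28.6667 uM


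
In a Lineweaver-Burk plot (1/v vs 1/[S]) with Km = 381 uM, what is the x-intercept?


x-intercept = -1/Km
= -1/381
= -0.0026 1/uM

-0.0026 1/uM


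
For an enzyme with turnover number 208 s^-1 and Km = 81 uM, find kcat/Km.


Catalytic efficiency = kcat / Km
= 208 / 81
= 2.5679 uM^-1*s^-1

2.5679 uM^-1*s^-1


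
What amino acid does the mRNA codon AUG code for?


Standard genetic code lookup.
Codon AUG -> Met (start)

Met (start)


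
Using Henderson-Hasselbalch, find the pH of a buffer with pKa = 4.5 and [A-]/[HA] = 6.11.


pH = pKa + log10([A-]/[HA])
pH = 4.5 + log10(6.11)
pH = 5.286

5.286


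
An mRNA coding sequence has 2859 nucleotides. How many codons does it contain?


codons = nucleotides / 3
codons = 2859 / 3 = 953

953


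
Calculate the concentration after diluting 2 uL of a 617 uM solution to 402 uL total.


C2 = C1 * V1 / V2
C2 = 617 * 2 / 402
C2 = 3.0697 uM

3.0697 uM


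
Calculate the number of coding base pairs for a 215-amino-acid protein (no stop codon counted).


Each amino acid = 1 codon = 3 bp
bp = 215 * 3 = 645 bp

645 bp


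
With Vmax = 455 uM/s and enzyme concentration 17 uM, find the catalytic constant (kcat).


kcat = Vmax / [E]t
kcat = 455 / 17
kcat = 26.7647 s^-1

26.7647 s^-1


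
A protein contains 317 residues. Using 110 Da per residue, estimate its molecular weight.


MW = n_residues * 110 Da
MW = 317 * 110
MW = 34870 Da

34870 Da


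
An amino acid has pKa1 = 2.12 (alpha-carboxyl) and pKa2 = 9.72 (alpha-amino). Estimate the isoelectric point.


pI = (pKa1 + pKa2) / 2
pI = (2.12 + 9.72) / 2
pI = 5.92

5.92


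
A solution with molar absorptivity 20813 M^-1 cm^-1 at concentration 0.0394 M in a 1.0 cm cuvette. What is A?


A = epsilon * c * l
A = 20813 * 0.0394 * 1.0
A = 820.0322

820.0322


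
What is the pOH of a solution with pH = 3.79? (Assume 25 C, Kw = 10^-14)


pOH = 14 - pH
pOH = 14 - 3.79
pOH = 10.21

10.21


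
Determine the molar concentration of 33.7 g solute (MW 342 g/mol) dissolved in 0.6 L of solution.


C = (mass / MW) / volume
C = (33.7 / 342) / 0.6
C = 0.1642 M

0.1642 M


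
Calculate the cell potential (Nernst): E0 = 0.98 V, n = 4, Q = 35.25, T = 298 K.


E = E0 - (RT/nF) * ln(Q)
E = 0.98 - (8.314 * 298 / (4 * 96485)) * ln(35.25)
E = 0.9571 V

0.9571 V


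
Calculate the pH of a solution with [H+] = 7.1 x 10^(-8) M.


pH = -log10([H+])
pH = -log10(7.1 x 10^(-8))
pH = 7.1487

7.1487


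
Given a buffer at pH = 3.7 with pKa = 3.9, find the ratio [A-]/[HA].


[A-]/[HA] = 10^(pH - pKa)
= 10^(3.7 - 3.9)
= 0.631

0.631


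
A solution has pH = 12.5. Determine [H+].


[H+] = 10^(-pH)
[H+] = 10^(-12.5)
[H+] = 3.162e-13 M

3.162e-13 M


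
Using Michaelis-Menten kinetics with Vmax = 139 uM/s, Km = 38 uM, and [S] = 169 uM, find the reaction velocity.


v = Vmax * [S] / (Km + [S])
v = 139 * 169 / (38 + 169)
v = 113.4831 uM/s

113.4831 uM/s


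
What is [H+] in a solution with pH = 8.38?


[H+] = 10^(-pH)
[H+] = 10^(-8.38)
[H+] = 4.169e-09 M

4.169e-09 M


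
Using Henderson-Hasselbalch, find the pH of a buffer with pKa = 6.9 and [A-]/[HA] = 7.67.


pH = pKa + log10([A-]/[HA])
pH = 6.9 + log10(7.67)
pH = 7.7848

7.7848


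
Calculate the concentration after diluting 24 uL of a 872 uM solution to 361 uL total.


C2 = C1 * V1 / V2
C2 = 872 * 24 / 361
C2 = 57.9723 uM

57.9723 uM


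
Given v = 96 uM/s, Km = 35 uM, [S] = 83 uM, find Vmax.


Vmax = v * (Km + [S]) / [S]
Vmax = 96 * (35 + 83) / 83
Vmax = 136.4819 uM/s

136.4819 uM/s


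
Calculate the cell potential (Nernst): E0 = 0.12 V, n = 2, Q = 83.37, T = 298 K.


E = E0 - (RT/nF) * ln(Q)
E = 0.12 - (8.314 * 298 / (2 * 96485)) * ln(83.37)
E = 0.0632 V

0.0632 V


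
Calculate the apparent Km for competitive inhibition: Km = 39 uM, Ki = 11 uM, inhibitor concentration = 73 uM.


Km_app = Km * (1 + [I]/Ki)
Km_app = 39 * (1 + 73/11)
Km_app = 297.8182 uM

297.8182 uM


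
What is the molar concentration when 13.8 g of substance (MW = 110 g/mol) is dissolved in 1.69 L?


C = (mass / MW) / volume
C = (13.8 / 110) / 1.69
C = 0.0742 M

0.0742 M


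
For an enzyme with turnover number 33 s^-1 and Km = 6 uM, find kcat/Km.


Catalytic efficiency = kcat / Km
= 33 / 6
= 5.5 uM^-1*s^-1

5.5 uM^-1*s^-1


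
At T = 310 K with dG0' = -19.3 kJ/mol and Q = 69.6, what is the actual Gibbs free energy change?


dG = dG0' + RT * ln(Q) / 1000
dG = -19.3 + 8.314 * 310 * ln(69.6) / 1000
dG = -8.365 kJ/mol

-8.365 kJ/mol


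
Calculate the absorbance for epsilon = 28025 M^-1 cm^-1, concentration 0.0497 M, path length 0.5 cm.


A = epsilon * c * l
A = 28025 * 0.0497 * 0.5
A = 696.4212

696.4212


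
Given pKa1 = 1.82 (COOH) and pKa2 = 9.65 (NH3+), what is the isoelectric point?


pI = (pKa1 + pKa2) / 2
pI = (1.82 + 9.65) / 2
pI = 5.735

5.735


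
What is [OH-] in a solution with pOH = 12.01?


[OH-] = 10^(-pOH)
[OH-] = 10^(-12.01)
[OH-] = 9.772e-13 M

9.772e-13 M


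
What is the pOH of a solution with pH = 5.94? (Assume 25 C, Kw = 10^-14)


pOH = 14 - pH
pOH = 14 - 5.94
pOH = 8.06

8.06


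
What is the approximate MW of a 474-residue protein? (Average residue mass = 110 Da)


MW = n_residues * 110 Da
MW = 474 * 110
MW = 52140 Da

52140 Da


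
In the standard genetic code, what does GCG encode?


Standard genetic code lookup.
Codon GCG -> Ala

Ala


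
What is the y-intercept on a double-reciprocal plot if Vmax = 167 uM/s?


y-intercept = 1/Vmax
= 1/167
= 0.006 s/uM

0.006 s/uM


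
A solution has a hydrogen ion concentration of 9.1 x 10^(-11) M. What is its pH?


pH = -log10([H+])
pH = -log10(9.1 x 10^(-11))
pH = 10.041

10.041


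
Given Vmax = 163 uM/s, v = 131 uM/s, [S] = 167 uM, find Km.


Km = [S] * (Vmax - v) / v
Km = 167 * (163 - 131) / 131
Km = 40.7939 uM

40.7939 uM


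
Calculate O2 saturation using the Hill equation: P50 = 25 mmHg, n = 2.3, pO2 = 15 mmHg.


Y = pO2^n / (P50^n + pO2^n)
Y = 15^2.3 / (25^2.3 + 15^2.3)
Y = 23.6%

23.6%


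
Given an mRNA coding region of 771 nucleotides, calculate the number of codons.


codons = nucleotides / 3
codons = 771 / 3 = 257

257


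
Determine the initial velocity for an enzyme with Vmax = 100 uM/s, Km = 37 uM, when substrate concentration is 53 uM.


v = Vmax * [S] / (Km + [S])
v = 100 * 53 / (37 + 53)
v = 58.8889 uM/s

58.8889 uM/s


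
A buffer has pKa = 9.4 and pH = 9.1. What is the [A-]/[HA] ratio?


[A-]/[HA] = 10^(pH - pKa)
= 10^(9.1 - 9.4)
= 0.5012

0.5012


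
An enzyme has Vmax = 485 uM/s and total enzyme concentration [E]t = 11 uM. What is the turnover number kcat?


kcat = Vmax / [E]t
kcat = 485 / 11
kcat = 44.0909 s^-1

44.0909 s^-1


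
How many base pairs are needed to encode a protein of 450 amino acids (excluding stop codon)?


Each amino acid = 1 codon = 3 bp
bp = 450 * 3 = 1350 bp

1350 bp


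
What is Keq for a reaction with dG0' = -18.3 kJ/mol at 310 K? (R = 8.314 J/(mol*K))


Keq = exp(-dG0 * 1000 / (R * T))
Keq = exp(-(-18.3) * 1000 / (8.314 * 310))
Keq = 1212.3838

1212.3838


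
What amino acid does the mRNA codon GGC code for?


Standard genetic code lookup.
Codon GGC -> Gly

Gly


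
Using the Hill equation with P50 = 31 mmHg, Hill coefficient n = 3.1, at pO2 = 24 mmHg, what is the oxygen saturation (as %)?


Y = pO2^n / (P50^n + pO2^n)
Y = 24^3.1 / (31^3.1 + 24^3.1)
Y = 31.14%

31.14%


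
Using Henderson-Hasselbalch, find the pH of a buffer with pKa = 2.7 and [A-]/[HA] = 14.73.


pH = pKa + log10([A-]/[HA])
pH = 2.7 + log10(14.73)
pH = 3.8682

3.8682


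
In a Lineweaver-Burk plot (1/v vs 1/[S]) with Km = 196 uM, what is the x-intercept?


x-intercept = -1/Km
= -1/196
= -0.0051 1/uM

-0.0051 1/uM


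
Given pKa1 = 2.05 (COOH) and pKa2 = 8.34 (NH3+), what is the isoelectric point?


pI = (pKa1 + pKa2) / 2
pI = (2.05 + 8.34) / 2
pI = 5.195

5.195


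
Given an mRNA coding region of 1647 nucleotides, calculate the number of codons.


codons = nucleotides / 3
codons = 1647 / 3 = 549

549


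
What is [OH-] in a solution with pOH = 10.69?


[OH-] = 10^(-pOH)
[OH-] = 10^(-10.69)
[OH-] = 2.042e-11 M

2.042e-11 M


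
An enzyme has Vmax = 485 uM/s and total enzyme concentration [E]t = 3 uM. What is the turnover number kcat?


kcat = Vmax / [E]t
kcat = 485 / 3
kcat = 161.6667 s^-1

161.6667 s^-1


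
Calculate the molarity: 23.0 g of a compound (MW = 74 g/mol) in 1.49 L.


C = (mass / MW) / volume
C = (23.0 / 74) / 1.49
C = 0.2086 M

0.2086 M


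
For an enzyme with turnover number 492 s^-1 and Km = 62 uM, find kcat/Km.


Catalytic efficiency = kcat / Km
= 492 / 62
= 7.9355 uM^-1*s^-1

7.9355 uM^-1*s^-1
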